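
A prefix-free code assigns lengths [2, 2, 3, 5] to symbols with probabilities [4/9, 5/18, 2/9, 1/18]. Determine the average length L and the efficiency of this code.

Average length L = Σ p_i × l_i = 2.3889 bits
Entropy H = 1.7472 bits
Efficiency η = H/L × 100% = 73.14%


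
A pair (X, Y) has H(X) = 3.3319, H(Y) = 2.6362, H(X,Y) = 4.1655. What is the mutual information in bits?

I(X;Y) = H(X) + H(Y) - H(X,Y)
I(X;Y) = 3.3319 + 2.6362 - 4.1655 = 1.8026 bits


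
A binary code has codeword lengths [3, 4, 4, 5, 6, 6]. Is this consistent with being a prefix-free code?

Kraft inequality: Σ 2^(-l_i) ≤ 1 for prefix-free code
Calculating: 2^(-3) + 2^(-4) + 2^(-4) + 2^(-5) + 2^(-6) + 2^(-6)
= 0.125 + 0.0625 + 0.0625 + 0.03125 + 0.015625 + 0.015625
= 0.3125
Since 0.3125 ≤ 1, prefix-free code exists


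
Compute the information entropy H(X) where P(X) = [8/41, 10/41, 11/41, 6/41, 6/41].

H(X) = -Σ p(x) log₂ p(x)
  -8/41 × log₂(8/41) = 0.4600
  -10/41 × log₂(10/41) = 0.4965
  -11/41 × log₂(11/41) = 0.5093
  -6/41 × log₂(6/41) = 0.4057
  -6/41 × log₂(6/41) = 0.4057
H(X) = 2.2772 bits


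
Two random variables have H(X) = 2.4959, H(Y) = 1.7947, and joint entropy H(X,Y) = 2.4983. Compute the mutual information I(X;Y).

I(X;Y) = H(X) + H(Y) - H(X,Y)
I(X;Y) = 2.4959 + 1.7947 - 2.4983 = 1.7923 bits


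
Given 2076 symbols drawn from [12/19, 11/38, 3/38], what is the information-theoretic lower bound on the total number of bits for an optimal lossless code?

Entropy H = 1.2256 bits/symbol
Minimum bits = H × n = 1.2256 × 2076
= 2544.38 bits


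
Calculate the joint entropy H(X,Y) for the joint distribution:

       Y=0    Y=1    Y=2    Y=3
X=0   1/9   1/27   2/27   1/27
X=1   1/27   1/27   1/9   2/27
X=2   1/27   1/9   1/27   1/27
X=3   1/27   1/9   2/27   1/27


H(X,Y) = -Σ p(x,y) log₂ p(x,y)
  p(0,0)=1/9: -0.1111 × log₂(0.1111) = 0.3522
  p(0,1)=1/27: -0.0370 × log₂(0.0370) = 0.1761
  p(0,2)=2/27: -0.0741 × log₂(0.0741) = 0.2781
  p(0,3)=1/27: -0.0370 × log₂(0.0370) = 0.1761
  p(1,0)=1/27: -0.0370 × log₂(0.0370) = 0.1761
  p(1,1)=1/27: -0.0370 × log₂(0.0370) = 0.1761
  p(1,2)=1/9: -0.1111 × log₂(0.1111) = 0.3522
  p(1,3)=2/27: -0.0741 × log₂(0.0741) = 0.2781
  p(2,0)=1/27: -0.0370 × log₂(0.0370) = 0.1761
  p(2,1)=1/9: -0.1111 × log₂(0.1111) = 0.3522
  p(2,2)=1/27: -0.0370 × log₂(0.0370) = 0.1761
  p(2,3)=1/27: -0.0370 × log₂(0.0370) = 0.1761
  p(3,0)=1/27: -0.0370 × log₂(0.0370) = 0.1761
  p(3,1)=1/9: -0.1111 × log₂(0.1111) = 0.3522
  p(3,2)=2/27: -0.0741 × log₂(0.0741) = 0.2781
  p(3,3)=1/27: -0.0370 × log₂(0.0370) = 0.1761
H(X,Y) = 3.8282 bits


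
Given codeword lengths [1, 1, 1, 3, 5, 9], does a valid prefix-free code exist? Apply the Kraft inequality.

Kraft inequality: Σ 2^(-l_i) ≤ 1 for prefix-free code
Calculating: 2^(-1) + 2^(-1) + 2^(-1) + 2^(-3) + 2^(-5) + 2^(-9)
= 0.5 + 0.5 + 0.5 + 0.125 + 0.03125 + 0.001953125
= 1.6582
Since 1.6582 > 1, prefix-free code does not exist


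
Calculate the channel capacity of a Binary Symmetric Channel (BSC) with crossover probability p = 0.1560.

For BSC with error probability p:
C = 1 - H(p) where H(p) is binary entropy
H(0.1560) = -0.1560 × log₂(0.1560) - 0.8440 × log₂(0.8440)
H(p) = 0.6247
C = 1 - 0.6247 = 0.3753 bits/use


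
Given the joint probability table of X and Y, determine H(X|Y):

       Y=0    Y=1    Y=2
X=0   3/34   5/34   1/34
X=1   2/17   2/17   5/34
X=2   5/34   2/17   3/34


H(X|Y) = Σ_y p(y) H(X|Y=y)
  p(Y=0) = 6/17, H(X|Y=0) = 1.5546
  p(Y=1) = 13/34, H(X|Y=1) = 1.5766
  p(Y=2) = 9/34, H(X|Y=2) = 1.3516
H(X|Y) = 0.3529×1.5546 + 0.3824×1.5766 + 0.2647×1.3516 = 1.5093 bits


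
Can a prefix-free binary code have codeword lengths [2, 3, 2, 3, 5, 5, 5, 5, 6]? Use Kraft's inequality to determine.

Kraft inequality: Σ 2^(-l_i) ≤ 1 for prefix-free code
Calculating: 2^(-2) + 2^(-3) + 2^(-2) + 2^(-3) + 2^(-5) + 2^(-5) + 2^(-5) + 2^(-5) + 2^(-6)
= 0.25 + 0.125 + 0.25 + 0.125 + 0.03125 + 0.03125 + 0.03125 + 0.03125 + 0.015625
= 0.8906
Since 0.8906 ≤ 1, prefix-free code exists


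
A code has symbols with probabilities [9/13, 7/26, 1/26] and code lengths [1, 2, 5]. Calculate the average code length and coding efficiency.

Average length L = Σ p_i × l_i = 1.4231 bits
Entropy H = 1.0577 bits
Efficiency η = H/L × 100% = 74.33%


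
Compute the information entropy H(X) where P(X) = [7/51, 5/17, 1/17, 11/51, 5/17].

H(X) = -Σ p(x) log₂ p(x)
  -7/51 × log₂(7/51) = 0.3932
  -5/17 × log₂(5/17) = 0.5193
  -1/17 × log₂(1/17) = 0.2404
  -11/51 × log₂(11/51) = 0.4773
  -5/17 × log₂(5/17) = 0.5193
H(X) = 2.1495 bits


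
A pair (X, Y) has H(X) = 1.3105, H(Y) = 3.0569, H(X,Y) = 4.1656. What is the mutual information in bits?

I(X;Y) = H(X) + H(Y) - H(X,Y)
I(X;Y) = 1.3105 + 3.0569 - 4.1656 = 0.2018 bits


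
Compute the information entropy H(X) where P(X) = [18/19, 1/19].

H(X) = -Σ p(x) log₂ p(x)
  -18/19 × log₂(18/19) = 0.0739
  -1/19 × log₂(1/19) = 0.2236
H(X) = 0.2975 bits


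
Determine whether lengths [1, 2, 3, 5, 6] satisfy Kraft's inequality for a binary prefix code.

Kraft inequality: Σ 2^(-l_i) ≤ 1 for prefix-free code
Calculating: 2^(-1) + 2^(-2) + 2^(-3) + 2^(-5) + 2^(-6)
= 0.5 + 0.25 + 0.125 + 0.03125 + 0.015625
= 0.9219
Since 0.9219 ≤ 1, prefix-free code exists


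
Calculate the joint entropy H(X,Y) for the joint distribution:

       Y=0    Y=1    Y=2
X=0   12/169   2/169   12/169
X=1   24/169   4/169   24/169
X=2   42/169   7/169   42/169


H(X,Y) = -Σ p(x,y) log₂ p(x,y)
  p(0,0)=12/169: -0.0710 × log₂(0.0710) = 0.2710
  p(0,1)=2/169: -0.0118 × log₂(0.0118) = 0.0758
  p(0,2)=12/169: -0.0710 × log₂(0.0710) = 0.2710
  p(1,0)=24/169: -0.1420 × log₂(0.1420) = 0.3999
  p(1,1)=4/169: -0.0237 × log₂(0.0237) = 0.1278
  p(1,2)=24/169: -0.1420 × log₂(0.1420) = 0.3999
  p(2,0)=42/169: -0.2485 × log₂(0.2485) = 0.4992
  p(2,1)=7/169: -0.0414 × log₂(0.0414) = 0.1903
  p(2,2)=42/169: -0.2485 × log₂(0.2485) = 0.4992
H(X,Y) = 2.7339 bits


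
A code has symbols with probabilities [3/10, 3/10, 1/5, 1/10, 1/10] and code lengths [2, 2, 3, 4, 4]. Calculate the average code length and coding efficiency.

Average length L = Σ p_i × l_i = 2.6000 bits
Entropy H = 2.1710 bits
Efficiency η = H/L × 100% = 83.50%


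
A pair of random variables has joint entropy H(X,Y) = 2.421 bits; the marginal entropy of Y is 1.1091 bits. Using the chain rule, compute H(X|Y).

Chain rule: H(X,Y) = H(X|Y) + H(Y)
H(X|Y) = H(X,Y) - H(Y) = 2.421 - 1.1091 = 1.3119 bits


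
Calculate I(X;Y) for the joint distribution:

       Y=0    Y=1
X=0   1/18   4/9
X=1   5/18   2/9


H(X) = 1.0000, H(Y) = 0.9183, H(X,Y) = 1.7472
I(X;Y) = H(X) + H(Y) - H(X,Y) = 0.1711 bits


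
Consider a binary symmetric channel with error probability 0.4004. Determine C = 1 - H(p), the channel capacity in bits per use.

For BSC with error probability p:
C = 1 - H(p) where H(p) is binary entropy
H(0.4004) = -0.4004 × log₂(0.4004) - 0.5996 × log₂(0.5996)
H(p) = 0.9712
C = 1 - 0.9712 = 0.0288 bits/use


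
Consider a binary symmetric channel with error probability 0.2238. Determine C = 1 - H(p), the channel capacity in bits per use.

For BSC with error probability p:
C = 1 - H(p) where H(p) is binary entropy
H(0.2238) = -0.2238 × log₂(0.2238) - 0.7762 × log₂(0.7762)
H(p) = 0.7670
C = 1 - 0.7670 = 0.2330 bits/use


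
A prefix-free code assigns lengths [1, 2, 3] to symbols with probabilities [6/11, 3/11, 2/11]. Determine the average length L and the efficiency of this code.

Average length L = Σ p_i × l_i = 1.6364 bits
Entropy H = 1.4354 bits
Efficiency η = H/L × 100% = 87.72%


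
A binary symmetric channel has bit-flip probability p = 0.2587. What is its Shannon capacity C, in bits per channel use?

For BSC with error probability p:
C = 1 - H(p) where H(p) is binary entropy
H(0.2587) = -0.2587 × log₂(0.2587) - 0.7413 × log₂(0.7413)
H(p) = 0.8248
C = 1 - 0.8248 = 0.1752 bits/use


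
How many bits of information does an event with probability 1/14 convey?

Information content I(x) = -log₂(p(x))
I = -log₂(1/14) = -log₂(0.0714)
I = 3.8074 bits


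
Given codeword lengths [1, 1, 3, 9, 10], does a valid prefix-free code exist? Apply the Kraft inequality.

Kraft inequality: Σ 2^(-l_i) ≤ 1 for prefix-free code
Calculating: 2^(-1) + 2^(-1) + 2^(-3) + 2^(-9) + 2^(-10)
= 0.5 + 0.5 + 0.125 + 0.001953125 + 0.0009765625
= 1.1279
Since 1.1279 > 1, prefix-free code does not exist


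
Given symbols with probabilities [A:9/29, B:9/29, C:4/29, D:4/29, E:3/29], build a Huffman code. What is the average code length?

Huffman tree construction:
Combine smallest probabilities repeatedly
Resulting codes:
  A: 10 (length 2)
  B: 11 (length 2)
  C: 011 (length 3)
  D: 00 (length 2)
  E: 010 (length 3)
Average length = Σ p(s) × length(s) = 2.2414 bits


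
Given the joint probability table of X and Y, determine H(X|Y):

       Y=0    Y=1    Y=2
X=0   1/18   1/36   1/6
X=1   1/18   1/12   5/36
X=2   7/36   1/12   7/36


H(X|Y) = Σ_y p(y) H(X|Y=y)
  p(Y=0) = 11/36, H(X|Y=0) = 1.3093
  p(Y=1) = 7/36, H(X|Y=1) = 1.4488
  p(Y=2) = 1/2, H(X|Y=2) = 1.5715
H(X|Y) = 0.3056×1.3093 + 0.1944×1.4488 + 0.5000×1.5715 = 1.4675 bits


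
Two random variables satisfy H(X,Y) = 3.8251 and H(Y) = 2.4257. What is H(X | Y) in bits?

Chain rule: H(X,Y) = H(X|Y) + H(Y)
H(X|Y) = H(X,Y) - H(Y) = 3.8251 - 2.4257 = 1.3994 bits


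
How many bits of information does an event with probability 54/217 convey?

Information content I(x) = -log₂(p(x))
I = -log₂(54/217) = -log₂(0.2488)
I = 2.0067 bits


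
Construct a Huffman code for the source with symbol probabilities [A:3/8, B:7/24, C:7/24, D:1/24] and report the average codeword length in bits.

Huffman tree construction:
Combine smallest probabilities repeatedly
Resulting codes:
  A: 0 (length 1)
  B: 111 (length 3)
  C: 10 (length 2)
  D: 110 (length 3)
Average length = Σ p(s) × length(s) = 1.9583 bits


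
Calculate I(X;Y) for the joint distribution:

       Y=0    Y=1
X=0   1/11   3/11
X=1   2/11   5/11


H(X) = 0.9457, H(Y) = 0.8454, H(X,Y) = 1.7899
I(X;Y) = H(X) + H(Y) - H(X,Y) = 0.0011 bits


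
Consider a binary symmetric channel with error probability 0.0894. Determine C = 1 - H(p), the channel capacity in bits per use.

For BSC with error probability p:
C = 1 - H(p) where H(p) is binary entropy
H(0.0894) = -0.0894 × log₂(0.0894) - 0.9106 × log₂(0.9106)
H(p) = 0.4345
C = 1 - 0.4345 = 0.5655 bits/use


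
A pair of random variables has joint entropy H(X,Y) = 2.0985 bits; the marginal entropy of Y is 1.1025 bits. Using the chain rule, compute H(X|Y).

Chain rule: H(X,Y) = H(X|Y) + H(Y)
H(X|Y) = H(X,Y) - H(Y) = 2.0985 - 1.1025 = 0.996 bits


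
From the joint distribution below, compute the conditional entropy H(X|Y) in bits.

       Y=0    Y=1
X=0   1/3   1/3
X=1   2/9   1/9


H(X|Y) = Σ_y p(y) H(X|Y=y)
  p(Y=0) = 5/9, H(X|Y=0) = 0.9710
  p(Y=1) = 4/9, H(X|Y=1) = 0.8113
H(X|Y) = 0.5556×0.9710 + 0.4444×0.8113 = 0.9000 bits


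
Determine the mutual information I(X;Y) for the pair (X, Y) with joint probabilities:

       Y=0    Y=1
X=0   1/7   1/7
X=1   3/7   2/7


H(X) = 0.8631, H(Y) = 0.9852, H(X,Y) = 1.8424
I(X;Y) = H(X) + H(Y) - H(X,Y) = 0.0060 bits


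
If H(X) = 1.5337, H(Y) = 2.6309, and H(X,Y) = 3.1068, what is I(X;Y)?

I(X;Y) = H(X) + H(Y) - H(X,Y)
I(X;Y) = 1.5337 + 2.6309 - 3.1068 = 1.0578 bits


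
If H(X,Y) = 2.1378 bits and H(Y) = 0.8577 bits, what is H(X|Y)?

Chain rule: H(X,Y) = H(X|Y) + H(Y)
H(X|Y) = H(X,Y) - H(Y) = 2.1378 - 0.8577 = 1.2801 bits


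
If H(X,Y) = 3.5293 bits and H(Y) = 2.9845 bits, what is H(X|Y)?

Chain rule: H(X,Y) = H(X|Y) + H(Y)
H(X|Y) = H(X,Y) - H(Y) = 3.5293 - 2.9845 = 0.5448 bits


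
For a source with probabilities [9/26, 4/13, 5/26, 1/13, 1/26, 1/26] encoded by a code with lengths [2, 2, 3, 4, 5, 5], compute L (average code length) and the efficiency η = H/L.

Average length L = Σ p_i × l_i = 2.5769 bits
Entropy H = 2.1566 bits
Efficiency η = H/L × 100% = 83.69%


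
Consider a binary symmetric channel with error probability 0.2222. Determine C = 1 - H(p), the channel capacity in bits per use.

For BSC with error probability p:
C = 1 - H(p) where H(p) is binary entropy
H(0.2222) = -0.2222 × log₂(0.2222) - 0.7778 × log₂(0.7778)
H(p) = 0.7642
C = 1 - 0.7642 = 0.2358 bits/use


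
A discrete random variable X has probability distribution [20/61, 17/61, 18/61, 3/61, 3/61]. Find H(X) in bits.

H(X) = -Σ p(x) log₂ p(x)
  -20/61 × log₂(20/61) = 0.5275
  -17/61 × log₂(17/61) = 0.5137
  -18/61 × log₂(18/61) = 0.5196
  -3/61 × log₂(3/61) = 0.2137
  -3/61 × log₂(3/61) = 0.2137
H(X) = 1.9882 bits


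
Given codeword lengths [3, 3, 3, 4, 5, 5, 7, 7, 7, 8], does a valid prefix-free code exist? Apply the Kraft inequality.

Kraft inequality: Σ 2^(-l_i) ≤ 1 for prefix-free code
Calculating: 2^(-3) + 2^(-3) + 2^(-3) + 2^(-4) + 2^(-5) + 2^(-5) + 2^(-7) + 2^(-7) + 2^(-7) + 2^(-8)
= 0.125 + 0.125 + 0.125 + 0.0625 + 0.03125 + 0.03125 + 0.0078125 + 0.0078125 + 0.0078125 + 0.00390625
= 0.5273
Since 0.5273 ≤ 1, prefix-free code exists


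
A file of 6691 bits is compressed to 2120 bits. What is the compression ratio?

Compression ratio = Original / Compressed
= 6691 / 2120 = 3.16:1


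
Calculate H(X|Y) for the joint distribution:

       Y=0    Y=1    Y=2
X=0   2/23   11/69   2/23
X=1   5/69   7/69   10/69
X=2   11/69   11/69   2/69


H(X|Y) = Σ_y p(y) H(X|Y=y)
  p(Y=0) = 22/69, H(X|Y=0) = 1.4970
  p(Y=1) = 29/69, H(X|Y=1) = 1.5559
  p(Y=2) = 6/23, H(X|Y=2) = 1.3516
H(X|Y) = 0.3188×1.4970 + 0.4203×1.5559 + 0.2609×1.3516 = 1.4839 bits


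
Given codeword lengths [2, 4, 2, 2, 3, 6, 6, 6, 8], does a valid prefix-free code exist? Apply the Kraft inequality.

Kraft inequality: Σ 2^(-l_i) ≤ 1 for prefix-free code
Calculating: 2^(-2) + 2^(-4) + 2^(-2) + 2^(-2) + 2^(-3) + 2^(-6) + 2^(-6) + 2^(-6) + 2^(-8)
= 0.25 + 0.0625 + 0.25 + 0.25 + 0.125 + 0.015625 + 0.015625 + 0.015625 + 0.00390625
= 0.9883
Since 0.9883 ≤ 1, prefix-free code exists


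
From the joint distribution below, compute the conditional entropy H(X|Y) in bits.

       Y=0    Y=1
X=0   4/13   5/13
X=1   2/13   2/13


H(X|Y) = Σ_y p(y) H(X|Y=y)
  p(Y=0) = 6/13, H(X|Y=0) = 0.9183
  p(Y=1) = 7/13, H(X|Y=1) = 0.8631
H(X|Y) = 0.4615×0.9183 + 0.5385×0.8631 = 0.8886 bits


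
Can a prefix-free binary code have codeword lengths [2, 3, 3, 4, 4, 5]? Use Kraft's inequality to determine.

Kraft inequality: Σ 2^(-l_i) ≤ 1 for prefix-free code
Calculating: 2^(-2) + 2^(-3) + 2^(-3) + 2^(-4) + 2^(-4) + 2^(-5)
= 0.25 + 0.125 + 0.125 + 0.0625 + 0.0625 + 0.03125
= 0.6562
Since 0.6562 ≤ 1, prefix-free code exists


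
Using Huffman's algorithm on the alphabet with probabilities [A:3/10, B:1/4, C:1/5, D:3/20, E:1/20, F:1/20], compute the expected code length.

Huffman tree construction:
Combine smallest probabilities repeatedly
Resulting codes:
  A: 11 (length 2)
  B: 01 (length 2)
  C: 00 (length 2)
  D: 101 (length 3)
  E: 1000 (length 4)
  F: 1001 (length 4)
Average length = Σ p(s) × length(s) = 2.3500 bits


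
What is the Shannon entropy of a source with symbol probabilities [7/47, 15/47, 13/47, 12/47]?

H(X) = -Σ p(x) log₂ p(x)
  -7/47 × log₂(7/47) = 0.4092
  -15/47 × log₂(15/47) = 0.5259
  -13/47 × log₂(13/47) = 0.5128
  -12/47 × log₂(12/47) = 0.5029
H(X) = 1.9508 bits


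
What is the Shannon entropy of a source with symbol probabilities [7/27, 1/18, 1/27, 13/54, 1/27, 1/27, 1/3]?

H(X) = -Σ p(x) log₂ p(x)
  -7/27 × log₂(7/27) = 0.5049
  -1/18 × log₂(1/18) = 0.2317
  -1/27 × log₂(1/27) = 0.1761
  -13/54 × log₂(13/54) = 0.4946
  -1/27 × log₂(1/27) = 0.1761
  -1/27 × log₂(1/27) = 0.1761
  -1/3 × log₂(1/3) = 0.5283
H(X) = 2.2878 bits


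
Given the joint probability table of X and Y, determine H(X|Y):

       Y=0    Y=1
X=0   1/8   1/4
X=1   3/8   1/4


H(X|Y) = Σ_y p(y) H(X|Y=y)
  p(Y=0) = 1/2, H(X|Y=0) = 0.8113
  p(Y=1) = 1/2, H(X|Y=1) = 1.0000
H(X|Y) = 0.5000×0.8113 + 0.5000×1.0000 = 0.9056 bits


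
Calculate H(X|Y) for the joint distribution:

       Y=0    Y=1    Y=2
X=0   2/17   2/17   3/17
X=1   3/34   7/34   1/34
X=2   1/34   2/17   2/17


H(X|Y) = Σ_y p(y) H(X|Y=y)
  p(Y=0) = 4/17, H(X|Y=0) = 1.4056
  p(Y=1) = 15/34, H(X|Y=1) = 1.5301
  p(Y=2) = 11/34, H(X|Y=2) = 1.3222
H(X|Y) = 0.2353×1.4056 + 0.4412×1.5301 + 0.3235×1.3222 = 1.4336 bits


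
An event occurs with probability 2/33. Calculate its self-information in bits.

Information content I(x) = -log₂(p(x))
I = -log₂(2/33) = -log₂(0.0606)
I = 4.0444 bits


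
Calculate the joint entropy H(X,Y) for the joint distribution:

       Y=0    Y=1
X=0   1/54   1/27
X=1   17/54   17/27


H(X,Y) = -Σ p(x,y) log₂ p(x,y)
  p(0,0)=1/54: -0.0185 × log₂(0.0185) = 0.1066
  p(0,1)=1/27: -0.0370 × log₂(0.0370) = 0.1761
  p(1,0)=17/54: -0.3148 × log₂(0.3148) = 0.5249
  p(1,1)=17/27: -0.6296 × log₂(0.6296) = 0.4202
H(X,Y) = 1.2278 bits


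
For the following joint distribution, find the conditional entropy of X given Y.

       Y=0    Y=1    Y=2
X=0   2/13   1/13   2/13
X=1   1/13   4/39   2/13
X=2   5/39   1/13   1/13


H(X|Y) = Σ_y p(y) H(X|Y=y)
  p(Y=0) = 14/39, H(X|Y=0) = 1.5306
  p(Y=1) = 10/39, H(X|Y=1) = 1.5710
  p(Y=2) = 5/13, H(X|Y=2) = 1.5219
H(X|Y) = 0.3590×1.5306 + 0.2564×1.5710 + 0.3846×1.5219 = 1.5376 bits


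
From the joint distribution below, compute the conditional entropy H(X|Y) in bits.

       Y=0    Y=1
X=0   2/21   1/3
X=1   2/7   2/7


H(X|Y) = Σ_y p(y) H(X|Y=y)
  p(Y=0) = 8/21, H(X|Y=0) = 0.8113
  p(Y=1) = 13/21, H(X|Y=1) = 0.9957
H(X|Y) = 0.3810×0.8113 + 0.6190×0.9957 = 0.9255 bits


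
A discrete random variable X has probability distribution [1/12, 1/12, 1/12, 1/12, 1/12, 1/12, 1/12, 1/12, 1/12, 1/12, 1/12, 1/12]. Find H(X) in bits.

H(X) = -Σ p(x) log₂ p(x)
  -1/12 × log₂(1/12) = 0.2987
  -1/12 × log₂(1/12) = 0.2987
  -1/12 × log₂(1/12) = 0.2987
  -1/12 × log₂(1/12) = 0.2987
  -1/12 × log₂(1/12) = 0.2987
  -1/12 × log₂(1/12) = 0.2987
  -1/12 × log₂(1/12) = 0.2987
  -1/12 × log₂(1/12) = 0.2987
  -1/12 × log₂(1/12) = 0.2987
  -1/12 × log₂(1/12) = 0.2987
  -1/12 × log₂(1/12) = 0.2987
  -1/12 × log₂(1/12) = 0.2987
H(X) = 3.5850 bits


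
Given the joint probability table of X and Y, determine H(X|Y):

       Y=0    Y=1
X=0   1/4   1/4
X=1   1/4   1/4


H(X|Y) = Σ_y p(y) H(X|Y=y)
  p(Y=0) = 1/2, H(X|Y=0) = 1.0000
  p(Y=1) = 1/2, H(X|Y=1) = 1.0000
H(X|Y) = 0.5000×1.0000 + 0.5000×1.0000 = 1.0000 bits


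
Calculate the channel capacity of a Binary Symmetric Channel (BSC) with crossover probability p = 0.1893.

For BSC with error probability p:
C = 1 - H(p) where H(p) is binary entropy
H(0.1893) = -0.1893 × log₂(0.1893) - 0.8107 × log₂(0.8107)
H(p) = 0.7000
C = 1 - 0.7000 = 0.3000 bits/use


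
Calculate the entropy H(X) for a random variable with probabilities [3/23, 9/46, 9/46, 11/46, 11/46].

H(X) = -Σ p(x) log₂ p(x)
  -3/23 × log₂(3/23) = 0.3833
  -9/46 × log₂(9/46) = 0.4605
  -9/46 × log₂(9/46) = 0.4605
  -11/46 × log₂(11/46) = 0.4936
  -11/46 × log₂(11/46) = 0.4936
H(X) = 2.2915 bits


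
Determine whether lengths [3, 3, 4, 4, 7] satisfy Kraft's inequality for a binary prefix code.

Kraft inequality: Σ 2^(-l_i) ≤ 1 for prefix-free code
Calculating: 2^(-3) + 2^(-3) + 2^(-4) + 2^(-4) + 2^(-7)
= 0.125 + 0.125 + 0.0625 + 0.0625 + 0.0078125
= 0.3828
Since 0.3828 ≤ 1, prefix-free code exists


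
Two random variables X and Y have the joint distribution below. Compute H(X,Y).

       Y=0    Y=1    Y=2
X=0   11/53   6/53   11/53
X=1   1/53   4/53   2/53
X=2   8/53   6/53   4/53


H(X,Y) = -Σ p(x,y) log₂ p(x,y)
  p(0,0)=11/53: -0.2075 × log₂(0.2075) = 0.4708
  p(0,1)=6/53: -0.1132 × log₂(0.1132) = 0.3558
  p(0,2)=11/53: -0.2075 × log₂(0.2075) = 0.4708
  p(1,0)=1/53: -0.0189 × log₂(0.0189) = 0.1081
  p(1,1)=4/53: -0.0755 × log₂(0.0755) = 0.2814
  p(1,2)=2/53: -0.0377 × log₂(0.0377) = 0.1784
  p(2,0)=8/53: -0.1509 × log₂(0.1509) = 0.4118
  p(2,1)=6/53: -0.1132 × log₂(0.1132) = 0.3558
  p(2,2)=4/53: -0.0755 × log₂(0.0755) = 0.2814
H(X,Y) = 2.9142 bits


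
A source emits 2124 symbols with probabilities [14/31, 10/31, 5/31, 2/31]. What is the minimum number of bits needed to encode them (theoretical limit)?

Entropy H = 1.7241 bits/symbol
Minimum bits = H × n = 1.7241 × 2124
= 3662.06 bits


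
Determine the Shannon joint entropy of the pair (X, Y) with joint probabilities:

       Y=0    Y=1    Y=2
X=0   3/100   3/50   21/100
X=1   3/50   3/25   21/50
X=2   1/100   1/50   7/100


H(X,Y) = -Σ p(x,y) log₂ p(x,y)
  p(0,0)=3/100: -0.0300 × log₂(0.0300) = 0.1518
  p(0,1)=3/50: -0.0600 × log₂(0.0600) = 0.2435
  p(0,2)=21/100: -0.2100 × log₂(0.2100) = 0.4728
  p(1,0)=3/50: -0.0600 × log₂(0.0600) = 0.2435
  p(1,1)=3/25: -0.1200 × log₂(0.1200) = 0.3671
  p(1,2)=21/50: -0.4200 × log₂(0.4200) = 0.5256
  p(2,0)=1/100: -0.0100 × log₂(0.0100) = 0.0664
  p(2,1)=1/50: -0.0200 × log₂(0.0200) = 0.1129
  p(2,2)=7/100: -0.0700 × log₂(0.0700) = 0.2686
H(X,Y) = 2.4522 bits


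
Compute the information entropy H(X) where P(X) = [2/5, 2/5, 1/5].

H(X) = -Σ p(x) log₂ p(x)
  -2/5 × log₂(2/5) = 0.5288
  -2/5 × log₂(2/5) = 0.5288
  -1/5 × log₂(1/5) = 0.4644
H(X) = 1.5219 bits


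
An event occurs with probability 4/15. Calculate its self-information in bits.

Information content I(x) = -log₂(p(x))
I = -log₂(4/15) = -log₂(0.2667)
I = 1.9069 bits


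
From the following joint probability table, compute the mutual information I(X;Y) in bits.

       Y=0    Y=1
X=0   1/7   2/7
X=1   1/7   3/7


H(X) = 0.9852, H(Y) = 0.8631, H(X,Y) = 1.8424
I(X;Y) = H(X) + H(Y) - H(X,Y) = 0.0060 bits


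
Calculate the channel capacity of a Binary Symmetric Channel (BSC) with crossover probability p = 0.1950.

For BSC with error probability p:
C = 1 - H(p) where H(p) is binary entropy
H(0.1950) = -0.1950 × log₂(0.1950) - 0.8050 × log₂(0.8050)
H(p) = 0.7118
C = 1 - 0.7118 = 0.2882 bits/use


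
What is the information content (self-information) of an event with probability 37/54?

Information content I(x) = -log₂(p(x))
I = -log₂(37/54) = -log₂(0.6852)
I = 0.5454 bits


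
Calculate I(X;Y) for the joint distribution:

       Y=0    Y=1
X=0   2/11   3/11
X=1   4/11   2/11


H(X) = 0.9940, H(Y) = 0.9940, H(X,Y) = 1.9363
I(X;Y) = H(X) + H(Y) - H(X,Y) = 0.0518 bits


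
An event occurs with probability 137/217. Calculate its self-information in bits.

Information content I(x) = -log₂(p(x))
I = -log₂(137/217) = -log₂(0.6313)
I = 0.6635 bits


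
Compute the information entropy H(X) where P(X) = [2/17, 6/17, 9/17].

H(X) = -Σ p(x) log₂ p(x)
  -2/17 × log₂(2/17) = 0.3632
  -6/17 × log₂(6/17) = 0.5303
  -9/17 × log₂(9/17) = 0.4858
H(X) = 1.3793 bits


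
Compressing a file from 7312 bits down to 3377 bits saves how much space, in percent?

Space savings = (1 - Compressed/Original) × 100%
= (1 - 3377/7312) × 100%
= 53.82%


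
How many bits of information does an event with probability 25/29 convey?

Information content I(x) = -log₂(p(x))
I = -log₂(25/29) = -log₂(0.8621)
I = 0.2141 bits


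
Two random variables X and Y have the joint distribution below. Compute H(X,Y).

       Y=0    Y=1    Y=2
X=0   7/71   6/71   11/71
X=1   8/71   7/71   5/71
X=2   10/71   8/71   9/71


H(X,Y) = -Σ p(x,y) log₂ p(x,y)
  p(0,0)=7/71: -0.0986 × log₂(0.0986) = 0.3295
  p(0,1)=6/71: -0.0845 × log₂(0.0845) = 0.3012
  p(0,2)=11/71: -0.1549 × log₂(0.1549) = 0.4168
  p(1,0)=8/71: -0.1127 × log₂(0.1127) = 0.3549
  p(1,1)=7/71: -0.0986 × log₂(0.0986) = 0.3295
  p(1,2)=5/71: -0.0704 × log₂(0.0704) = 0.2696
  p(2,0)=10/71: -0.1408 × log₂(0.1408) = 0.3983
  p(2,1)=8/71: -0.1127 × log₂(0.1127) = 0.3549
  p(2,2)=9/71: -0.1268 × log₂(0.1268) = 0.3777
H(X,Y) = 3.1325 bits


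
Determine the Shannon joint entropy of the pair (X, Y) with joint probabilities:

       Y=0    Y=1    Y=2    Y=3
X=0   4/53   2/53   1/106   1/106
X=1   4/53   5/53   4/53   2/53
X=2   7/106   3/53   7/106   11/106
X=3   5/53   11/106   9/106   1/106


H(X,Y) = -Σ p(x,y) log₂ p(x,y)
  p(0,0)=4/53: -0.0755 × log₂(0.0755) = 0.2814
  p(0,1)=2/53: -0.0377 × log₂(0.0377) = 0.1784
  p(0,2)=1/106: -0.0094 × log₂(0.0094) = 0.0635
  p(0,3)=1/106: -0.0094 × log₂(0.0094) = 0.0635
  p(1,0)=4/53: -0.0755 × log₂(0.0755) = 0.2814
  p(1,1)=5/53: -0.0943 × log₂(0.0943) = 0.3213
  p(1,2)=4/53: -0.0755 × log₂(0.0755) = 0.2814
  p(1,3)=2/53: -0.0377 × log₂(0.0377) = 0.1784
  p(2,0)=7/106: -0.0660 × log₂(0.0660) = 0.2589
  p(2,1)=3/53: -0.0566 × log₂(0.0566) = 0.2345
  p(2,2)=7/106: -0.0660 × log₂(0.0660) = 0.2589
  p(2,3)=11/106: -0.1038 × log₂(0.1038) = 0.3392
  p(3,0)=5/53: -0.0943 × log₂(0.0943) = 0.3213
  p(3,1)=11/106: -0.1038 × log₂(0.1038) = 0.3392
  p(3,2)=9/106: -0.0849 × log₂(0.0849) = 0.3021
  p(3,3)=1/106: -0.0094 × log₂(0.0094) = 0.0635
H(X,Y) = 3.7667 bits


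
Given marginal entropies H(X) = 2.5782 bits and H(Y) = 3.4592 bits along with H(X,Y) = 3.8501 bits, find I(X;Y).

I(X;Y) = H(X) + H(Y) - H(X,Y)
I(X;Y) = 2.5782 + 3.4592 - 3.8501 = 2.1873 bits


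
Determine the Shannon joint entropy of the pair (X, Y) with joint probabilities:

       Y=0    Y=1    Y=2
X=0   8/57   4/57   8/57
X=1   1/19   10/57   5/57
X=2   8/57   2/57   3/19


H(X,Y) = -Σ p(x,y) log₂ p(x,y)
  p(0,0)=8/57: -0.1404 × log₂(0.1404) = 0.3976
  p(0,1)=4/57: -0.0702 × log₂(0.0702) = 0.2690
  p(0,2)=8/57: -0.1404 × log₂(0.1404) = 0.3976
  p(1,0)=1/19: -0.0526 × log₂(0.0526) = 0.2236
  p(1,1)=10/57: -0.1754 × log₂(0.1754) = 0.4405
  p(1,2)=5/57: -0.0877 × log₂(0.0877) = 0.3080
  p(2,0)=8/57: -0.1404 × log₂(0.1404) = 0.3976
  p(2,1)=2/57: -0.0351 × log₂(0.0351) = 0.1696
  p(2,2)=3/19: -0.1579 × log₂(0.1579) = 0.4205
H(X,Y) = 3.0239 bits


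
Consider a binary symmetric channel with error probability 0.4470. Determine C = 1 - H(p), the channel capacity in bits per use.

For BSC with error probability p:
C = 1 - H(p) where H(p) is binary entropy
H(0.4470) = -0.4470 × log₂(0.4470) - 0.5530 × log₂(0.5530)
H(p) = 0.9919
C = 1 - 0.9919 = 0.0081 bits/use


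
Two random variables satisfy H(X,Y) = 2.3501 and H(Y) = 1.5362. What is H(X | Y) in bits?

Chain rule: H(X,Y) = H(X|Y) + H(Y)
H(X|Y) = H(X,Y) - H(Y) = 2.3501 - 1.5362 = 0.8139 bits


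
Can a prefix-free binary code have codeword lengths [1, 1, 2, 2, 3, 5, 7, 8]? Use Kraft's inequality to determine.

Kraft inequality: Σ 2^(-l_i) ≤ 1 for prefix-free code
Calculating: 2^(-1) + 2^(-1) + 2^(-2) + 2^(-2) + 2^(-3) + 2^(-5) + 2^(-7) + 2^(-8)
= 0.5 + 0.5 + 0.25 + 0.25 + 0.125 + 0.03125 + 0.0078125 + 0.00390625
= 1.6680
Since 1.6680 > 1, prefix-free code does not exist


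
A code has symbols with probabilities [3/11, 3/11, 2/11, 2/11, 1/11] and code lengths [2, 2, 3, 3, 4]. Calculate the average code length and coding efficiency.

Average length L = Σ p_i × l_i = 2.5455 bits
Entropy H = 2.2313 bits
Efficiency η = H/L × 100% = 87.66%


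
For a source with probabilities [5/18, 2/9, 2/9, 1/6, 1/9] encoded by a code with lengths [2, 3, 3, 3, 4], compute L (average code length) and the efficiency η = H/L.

Average length L = Σ p_i × l_i = 2.8333 bits
Entropy H = 2.2608 bits
Efficiency η = H/L × 100% = 79.79%


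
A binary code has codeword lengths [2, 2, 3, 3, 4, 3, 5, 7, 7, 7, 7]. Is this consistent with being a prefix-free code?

Kraft inequality: Σ 2^(-l_i) ≤ 1 for prefix-free code
Calculating: 2^(-2) + 2^(-2) + 2^(-3) + 2^(-3) + 2^(-4) + 2^(-3) + 2^(-5) + 2^(-7) + 2^(-7) + 2^(-7) + 2^(-7)
= 0.25 + 0.25 + 0.125 + 0.125 + 0.0625 + 0.125 + 0.03125 + 0.0078125 + 0.0078125 + 0.0078125 + 0.0078125
= 1.0000
Since 1.0000 ≤ 1, prefix-free code exists


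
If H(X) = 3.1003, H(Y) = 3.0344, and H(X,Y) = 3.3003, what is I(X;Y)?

I(X;Y) = H(X) + H(Y) - H(X,Y)
I(X;Y) = 3.1003 + 3.0344 - 3.3003 = 2.8344 bits


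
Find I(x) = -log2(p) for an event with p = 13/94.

Information content I(x) = -log₂(p(x))
I = -log₂(13/94) = -log₂(0.1383)
I = 2.8541 bits


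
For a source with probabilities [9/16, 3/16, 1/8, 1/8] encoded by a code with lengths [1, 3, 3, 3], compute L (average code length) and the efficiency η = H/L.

Average length L = Σ p_i × l_i = 1.8750 bits
Entropy H = 1.6697 bits
Efficiency η = H/L × 100% = 89.05%


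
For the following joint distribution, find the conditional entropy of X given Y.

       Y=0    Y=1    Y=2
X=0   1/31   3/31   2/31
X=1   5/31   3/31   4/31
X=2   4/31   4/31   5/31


H(X|Y) = Σ_y p(y) H(X|Y=y)
  p(Y=0) = 10/31, H(X|Y=0) = 1.3610
  p(Y=1) = 10/31, H(X|Y=1) = 1.5710
  p(Y=2) = 11/31, H(X|Y=2) = 1.4949
H(X|Y) = 0.3226×1.3610 + 0.3226×1.5710 + 0.3548×1.4949 = 1.4762 bits


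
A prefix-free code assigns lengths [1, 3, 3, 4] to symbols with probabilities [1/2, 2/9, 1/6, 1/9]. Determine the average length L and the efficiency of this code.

Average length L = Σ p_i × l_i = 2.1111 bits
Entropy H = 1.7652 bits
Efficiency η = H/L × 100% = 83.62%


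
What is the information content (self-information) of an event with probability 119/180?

Information content I(x) = -log₂(p(x))
I = -log₂(119/180) = -log₂(0.6611)
I = 0.5970 bits


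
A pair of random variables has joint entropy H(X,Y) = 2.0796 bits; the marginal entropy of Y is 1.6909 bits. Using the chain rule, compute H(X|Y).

Chain rule: H(X,Y) = H(X|Y) + H(Y)
H(X|Y) = H(X,Y) - H(Y) = 2.0796 - 1.6909 = 0.3887 bits


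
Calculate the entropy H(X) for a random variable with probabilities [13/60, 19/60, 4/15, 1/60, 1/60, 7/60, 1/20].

H(X) = -Σ p(x) log₂ p(x)
  -13/60 × log₂(13/60) = 0.4781
  -19/60 × log₂(19/60) = 0.5253
  -4/15 × log₂(4/15) = 0.5085
  -1/60 × log₂(1/60) = 0.0984
  -1/60 × log₂(1/60) = 0.0984
  -7/60 × log₂(7/60) = 0.3616
  -1/20 × log₂(1/20) = 0.2161
H(X) = 2.2865 bits


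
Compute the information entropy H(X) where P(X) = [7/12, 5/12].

H(X) = -Σ p(x) log₂ p(x)
  -7/12 × log₂(7/12) = 0.4536
  -5/12 × log₂(5/12) = 0.5263
H(X) = 0.9799 bits


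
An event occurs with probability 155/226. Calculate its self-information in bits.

Information content I(x) = -log₂(p(x))
I = -log₂(155/226) = -log₂(0.6858)
I = 0.5441 bits


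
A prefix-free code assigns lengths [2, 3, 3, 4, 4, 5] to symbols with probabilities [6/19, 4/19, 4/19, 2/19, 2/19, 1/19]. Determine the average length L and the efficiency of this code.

Average length L = Σ p_i × l_i = 3.0000 bits
Entropy H = 2.3790 bits
Efficiency η = H/L × 100% = 79.30%


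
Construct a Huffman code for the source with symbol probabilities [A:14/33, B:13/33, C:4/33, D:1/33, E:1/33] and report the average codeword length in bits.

Huffman tree construction:
Combine smallest probabilities repeatedly
Resulting codes:
  A: 0 (length 1)
  B: 11 (length 2)
  C: 101 (length 3)
  D: 1000 (length 4)
  E: 1001 (length 4)
Average length = Σ p(s) × length(s) = 1.8182 bits


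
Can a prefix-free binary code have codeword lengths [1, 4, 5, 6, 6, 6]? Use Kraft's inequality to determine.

Kraft inequality: Σ 2^(-l_i) ≤ 1 for prefix-free code
Calculating: 2^(-1) + 2^(-4) + 2^(-5) + 2^(-6) + 2^(-6) + 2^(-6)
= 0.5 + 0.0625 + 0.03125 + 0.015625 + 0.015625 + 0.015625
= 0.6406
Since 0.6406 ≤ 1, prefix-free code exists


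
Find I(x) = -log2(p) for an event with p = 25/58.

Information content I(x) = -log₂(p(x))
I = -log₂(25/58) = -log₂(0.4310)
I = 1.2141 bits


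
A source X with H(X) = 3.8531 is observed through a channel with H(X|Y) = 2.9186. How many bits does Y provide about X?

I(X;Y) = H(X) - H(X|Y)
I(X;Y) = 3.8531 - 2.9186 = 0.9345 bits


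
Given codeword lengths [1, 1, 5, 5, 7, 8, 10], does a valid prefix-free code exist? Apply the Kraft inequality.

Kraft inequality: Σ 2^(-l_i) ≤ 1 for prefix-free code
Calculating: 2^(-1) + 2^(-1) + 2^(-5) + 2^(-5) + 2^(-7) + 2^(-8) + 2^(-10)
= 0.5 + 0.5 + 0.03125 + 0.03125 + 0.0078125 + 0.00390625 + 0.0009765625
= 1.0752
Since 1.0752 > 1, prefix-free code does not exist


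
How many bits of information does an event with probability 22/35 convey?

Information content I(x) = -log₂(p(x))
I = -log₂(22/35) = -log₂(0.6286)
I = 0.6699 bits


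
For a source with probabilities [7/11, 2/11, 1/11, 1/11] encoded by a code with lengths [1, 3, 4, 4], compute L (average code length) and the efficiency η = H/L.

Average length L = Σ p_i × l_i = 1.9091 bits
Entropy H = 1.4911 bits
Efficiency η = H/L × 100% = 78.11%


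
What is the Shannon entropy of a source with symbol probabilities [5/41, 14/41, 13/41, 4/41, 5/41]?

H(X) = -Σ p(x) log₂ p(x)
  -5/41 × log₂(5/41) = 0.3702
  -14/41 × log₂(14/41) = 0.5293
  -13/41 × log₂(13/41) = 0.5254
  -4/41 × log₂(4/41) = 0.3276
  -5/41 × log₂(5/41) = 0.3702
H(X) = 2.1227 bits


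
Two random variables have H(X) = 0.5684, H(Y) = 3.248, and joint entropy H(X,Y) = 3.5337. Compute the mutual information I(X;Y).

I(X;Y) = H(X) + H(Y) - H(X,Y)
I(X;Y) = 0.5684 + 3.248 - 3.5337 = 0.2827 bits


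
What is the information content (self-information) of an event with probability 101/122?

Information content I(x) = -log₂(p(x))
I = -log₂(101/122) = -log₂(0.8279)
I = 0.2725 bits


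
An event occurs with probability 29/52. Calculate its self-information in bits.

Information content I(x) = -log₂(p(x))
I = -log₂(29/52) = -log₂(0.5577)
I = 0.8425 bits


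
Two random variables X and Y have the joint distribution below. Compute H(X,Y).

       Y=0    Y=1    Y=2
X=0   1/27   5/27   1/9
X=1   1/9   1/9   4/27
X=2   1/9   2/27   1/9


H(X,Y) = -Σ p(x,y) log₂ p(x,y)
  p(0,0)=1/27: -0.0370 × log₂(0.0370) = 0.1761
  p(0,1)=5/27: -0.1852 × log₂(0.1852) = 0.4505
  p(0,2)=1/9: -0.1111 × log₂(0.1111) = 0.3522
  p(1,0)=1/9: -0.1111 × log₂(0.1111) = 0.3522
  p(1,1)=1/9: -0.1111 × log₂(0.1111) = 0.3522
  p(1,2)=4/27: -0.1481 × log₂(0.1481) = 0.4081
  p(2,0)=1/9: -0.1111 × log₂(0.1111) = 0.3522
  p(2,1)=2/27: -0.0741 × log₂(0.0741) = 0.2781
  p(2,2)=1/9: -0.1111 × log₂(0.1111) = 0.3522
H(X,Y) = 3.0740 bits


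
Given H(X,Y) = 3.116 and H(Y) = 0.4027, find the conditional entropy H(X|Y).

Chain rule: H(X,Y) = H(X|Y) + H(Y)
H(X|Y) = H(X,Y) - H(Y) = 3.116 - 0.4027 = 2.7133 bits


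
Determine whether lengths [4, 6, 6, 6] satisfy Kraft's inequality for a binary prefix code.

Kraft inequality: Σ 2^(-l_i) ≤ 1 for prefix-free code
Calculating: 2^(-4) + 2^(-6) + 2^(-6) + 2^(-6)
= 0.0625 + 0.015625 + 0.015625 + 0.015625
= 0.1094
Since 0.1094 ≤ 1, prefix-free code exists


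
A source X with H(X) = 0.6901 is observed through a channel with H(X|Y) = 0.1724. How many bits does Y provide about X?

I(X;Y) = H(X) - H(X|Y)
I(X;Y) = 0.6901 - 0.1724 = 0.5177 bits


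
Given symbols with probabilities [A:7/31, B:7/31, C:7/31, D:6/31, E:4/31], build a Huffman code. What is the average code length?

Huffman tree construction:
Combine smallest probabilities repeatedly
Resulting codes:
  A: 00 (length 2)
  B: 01 (length 2)
  C: 10 (length 2)
  D: 111 (length 3)
  E: 110 (length 3)
Average length = Σ p(s) × length(s) = 2.3226 bits


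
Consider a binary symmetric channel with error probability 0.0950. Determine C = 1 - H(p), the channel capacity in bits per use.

For BSC with error probability p:
C = 1 - H(p) where H(p) is binary entropy
H(0.0950) = -0.0950 × log₂(0.0950) - 0.9050 × log₂(0.9050)
H(p) = 0.4529
C = 1 - 0.4529 = 0.5471 bits/use


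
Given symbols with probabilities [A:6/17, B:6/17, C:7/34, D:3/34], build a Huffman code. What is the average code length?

Huffman tree construction:
Combine smallest probabilities repeatedly
Resulting codes:
  A: 11 (length 2)
  B: 0 (length 1)
  C: 101 (length 3)
  D: 100 (length 3)
Average length = Σ p(s) × length(s) = 1.9412 bits


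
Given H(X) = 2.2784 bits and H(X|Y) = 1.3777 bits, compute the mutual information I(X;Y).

I(X;Y) = H(X) - H(X|Y)
I(X;Y) = 2.2784 - 1.3777 = 0.9007 bits


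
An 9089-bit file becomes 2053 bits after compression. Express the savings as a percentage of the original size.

Space savings = (1 - Compressed/Original) × 100%
= (1 - 2053/9089) × 100%
= 77.41%


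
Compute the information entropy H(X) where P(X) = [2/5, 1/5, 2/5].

H(X) = -Σ p(x) log₂ p(x)
  -2/5 × log₂(2/5) = 0.5288
  -1/5 × log₂(1/5) = 0.4644
  -2/5 × log₂(2/5) = 0.5288
H(X) = 1.5219 bits


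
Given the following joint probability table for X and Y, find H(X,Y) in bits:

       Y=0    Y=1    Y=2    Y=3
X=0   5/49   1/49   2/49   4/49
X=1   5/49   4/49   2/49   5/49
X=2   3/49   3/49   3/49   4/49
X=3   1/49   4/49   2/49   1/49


H(X,Y) = -Σ p(x,y) log₂ p(x,y)
  p(0,0)=5/49: -0.1020 × log₂(0.1020) = 0.3360
  p(0,1)=1/49: -0.0204 × log₂(0.0204) = 0.1146
  p(0,2)=2/49: -0.0408 × log₂(0.0408) = 0.1884
  p(0,3)=4/49: -0.0816 × log₂(0.0816) = 0.2951
  p(1,0)=5/49: -0.1020 × log₂(0.1020) = 0.3360
  p(1,1)=4/49: -0.0816 × log₂(0.0816) = 0.2951
  p(1,2)=2/49: -0.0408 × log₂(0.0408) = 0.1884
  p(1,3)=5/49: -0.1020 × log₂(0.1020) = 0.3360
  p(2,0)=3/49: -0.0612 × log₂(0.0612) = 0.2467
  p(2,1)=3/49: -0.0612 × log₂(0.0612) = 0.2467
  p(2,2)=3/49: -0.0612 × log₂(0.0612) = 0.2467
  p(2,3)=4/49: -0.0816 × log₂(0.0816) = 0.2951
  p(3,0)=1/49: -0.0204 × log₂(0.0204) = 0.1146
  p(3,1)=4/49: -0.0816 × log₂(0.0816) = 0.2951
  p(3,2)=2/49: -0.0408 × log₂(0.0408) = 0.1884
  p(3,3)=1/49: -0.0204 × log₂(0.0204) = 0.1146
H(X,Y) = 3.8373 bits


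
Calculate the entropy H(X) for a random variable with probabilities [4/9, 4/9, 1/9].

H(X) = -Σ p(x) log₂ p(x)
  -4/9 × log₂(4/9) = 0.5200
  -4/9 × log₂(4/9) = 0.5200
  -1/9 × log₂(1/9) = 0.3522
H(X) = 1.3921 bits


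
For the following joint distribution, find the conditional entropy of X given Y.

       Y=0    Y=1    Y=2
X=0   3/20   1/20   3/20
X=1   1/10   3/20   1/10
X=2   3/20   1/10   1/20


H(X|Y) = Σ_y p(y) H(X|Y=y)
  p(Y=0) = 2/5, H(X|Y=0) = 1.5613
  p(Y=1) = 3/10, H(X|Y=1) = 1.4591
  p(Y=2) = 3/10, H(X|Y=2) = 1.4591
H(X|Y) = 0.4000×1.5613 + 0.3000×1.4591 + 0.3000×1.4591 = 1.5000 bits


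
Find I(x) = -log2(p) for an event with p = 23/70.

Information content I(x) = -log₂(p(x))
I = -log₂(23/70) = -log₂(0.3286)
I = 1.6057 bits


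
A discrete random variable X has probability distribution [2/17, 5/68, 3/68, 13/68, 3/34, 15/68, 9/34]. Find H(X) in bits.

H(X) = -Σ p(x) log₂ p(x)
  -2/17 × log₂(2/17) = 0.3632
  -5/68 × log₂(5/68) = 0.2769
  -3/68 × log₂(3/68) = 0.1986
  -13/68 × log₂(13/68) = 0.4563
  -3/34 × log₂(3/34) = 0.3090
  -15/68 × log₂(15/68) = 0.4810
  -9/34 × log₂(9/34) = 0.5076
H(X) = 2.5927 bits


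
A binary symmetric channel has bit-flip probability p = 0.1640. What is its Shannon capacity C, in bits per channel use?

For BSC with error probability p:
C = 1 - H(p) where H(p) is binary entropy
H(0.1640) = -0.1640 × log₂(0.1640) - 0.8360 × log₂(0.8360)
H(p) = 0.6438
C = 1 - 0.6438 = 0.3562 bits/use


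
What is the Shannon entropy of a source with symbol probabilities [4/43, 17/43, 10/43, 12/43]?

H(X) = -Σ p(x) log₂ p(x)
  -4/43 × log₂(4/43) = 0.3187
  -17/43 × log₂(17/43) = 0.5293
  -10/43 × log₂(10/43) = 0.4894
  -12/43 × log₂(12/43) = 0.5139
H(X) = 1.8512 bits


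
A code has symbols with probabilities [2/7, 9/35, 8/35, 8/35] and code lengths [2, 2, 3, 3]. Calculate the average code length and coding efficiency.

Average length L = Σ p_i × l_i = 2.4571 bits
Entropy H = 1.9936 bits
Efficiency η = H/L × 100% = 81.14%
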